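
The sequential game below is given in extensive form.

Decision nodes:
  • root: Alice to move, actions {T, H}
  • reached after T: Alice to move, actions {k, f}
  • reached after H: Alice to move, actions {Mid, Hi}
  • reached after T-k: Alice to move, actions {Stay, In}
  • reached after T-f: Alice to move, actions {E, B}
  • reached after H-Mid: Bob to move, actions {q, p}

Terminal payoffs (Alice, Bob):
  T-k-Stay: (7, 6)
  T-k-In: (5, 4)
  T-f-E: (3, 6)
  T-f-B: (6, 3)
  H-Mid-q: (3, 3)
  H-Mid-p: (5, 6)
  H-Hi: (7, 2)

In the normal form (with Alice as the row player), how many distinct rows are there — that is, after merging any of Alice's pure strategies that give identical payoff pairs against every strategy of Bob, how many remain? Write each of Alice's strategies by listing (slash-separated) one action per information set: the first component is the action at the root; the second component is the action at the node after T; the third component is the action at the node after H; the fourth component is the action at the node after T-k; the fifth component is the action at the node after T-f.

6

Alice has 32 pure strategies: T/k/Mid/Stay/E, T/k/Mid/Stay/B, T/k/Mid/In/E, T/k/Mid/In/B, T/k/Hi/Stay/E, T/k/Hi/Stay/B, T/k/Hi/In/E, T/k/Hi/In/B, T/f/Mid/Stay/E, T/f/Mid/Stay/B, T/f/Mid/In/E, T/f/Mid/In/B, T/f/Hi/Stay/E, T/f/Hi/Stay/B, T/f/Hi/In/E, T/f/Hi/In/B, H/k/Mid/Stay/E, H/k/Mid/Stay/B, H/k/Mid/In/E, H/k/Mid/In/B, H/k/Hi/Stay/E, H/k/Hi/Stay/B, H/k/Hi/In/E, H/k/Hi/In/B, H/f/Mid/Stay/E, H/f/Mid/Stay/B, H/f/Mid/In/E, H/f/Mid/In/B, H/f/Hi/Stay/E, H/f/Hi/Stay/B, H/f/Hi/In/E, H/f/Hi/In/B. Columns: q, p.
{T/k/Mid/Stay/E, T/k/Mid/Stay/B, T/k/Hi/Stay/E, T/k/Hi/Stay/B} → row (7,6) (7,6)
{T/k/Mid/In/E, T/k/Mid/In/B, T/k/Hi/In/E, T/k/Hi/In/B} → row (5,4) (5,4)
{T/f/Mid/Stay/E, T/f/Mid/In/E, T/f/Hi/Stay/E, T/f/Hi/In/E} → row (3,6) (3,6)
{T/f/Mid/Stay/B, T/f/Mid/In/B, T/f/Hi/Stay/B, T/f/Hi/In/B} → row (6,3) (6,3)
{H/k/Mid/Stay/E, H/k/Mid/Stay/B, H/k/Mid/In/E, H/k/Mid/In/B, H/f/Mid/Stay/E, H/f/Mid/Stay/B, H/f/Mid/In/E, H/f/Mid/In/B} → row (3,3) (5,6)
{H/k/Hi/Stay/E, H/k/Hi/Stay/B, H/k/Hi/In/E, H/k/Hi/In/B, H/f/Hi/Stay/E, H/f/Hi/Stay/B, H/f/Hi/In/E, H/f/Hi/In/B} → row (7,2) (7,2)
That's 6 distinct rows out of 32 strategies.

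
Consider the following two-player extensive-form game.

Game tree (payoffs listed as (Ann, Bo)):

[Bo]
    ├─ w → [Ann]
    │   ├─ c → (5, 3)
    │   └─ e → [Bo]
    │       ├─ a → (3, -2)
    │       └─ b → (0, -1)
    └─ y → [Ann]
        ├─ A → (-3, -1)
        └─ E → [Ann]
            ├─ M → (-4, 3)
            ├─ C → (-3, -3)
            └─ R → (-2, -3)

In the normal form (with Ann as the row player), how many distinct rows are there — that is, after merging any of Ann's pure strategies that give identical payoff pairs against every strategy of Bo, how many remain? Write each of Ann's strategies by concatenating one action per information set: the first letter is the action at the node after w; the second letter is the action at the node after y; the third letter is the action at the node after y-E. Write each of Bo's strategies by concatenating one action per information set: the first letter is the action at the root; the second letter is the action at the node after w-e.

8

Ann has 12 pure strategies: cAM, cAC, cAR, cEM, cEC, cER, eAM, eAC, eAR, eEM, eEC, eER. Columns: wa, wb, ya, yb.
{cAM, cAC, cAR} → row (5,3) (5,3) (-3,-1) (-3,-1)
{cEM} → row (5,3) (5,3) (-4,3) (-4,3)
{cEC} → row (5,3) (5,3) (-3,-3) (-3,-3)
{cER} → row (5,3) (5,3) (-2,-3) (-2,-3)
{eAM, eAC, eAR} → row (3,-2) (0,-1) (-3,-1) (-3,-1)
{eEM} → row (3,-2) (0,-1) (-4,3) (-4,3)
{eEC} → row (3,-2) (0,-1) (-3,-3) (-3,-3)
{eER} → row (3,-2) (0,-1) (-2,-3) (-2,-3)
That's 8 distinct rows out of 12 strategies.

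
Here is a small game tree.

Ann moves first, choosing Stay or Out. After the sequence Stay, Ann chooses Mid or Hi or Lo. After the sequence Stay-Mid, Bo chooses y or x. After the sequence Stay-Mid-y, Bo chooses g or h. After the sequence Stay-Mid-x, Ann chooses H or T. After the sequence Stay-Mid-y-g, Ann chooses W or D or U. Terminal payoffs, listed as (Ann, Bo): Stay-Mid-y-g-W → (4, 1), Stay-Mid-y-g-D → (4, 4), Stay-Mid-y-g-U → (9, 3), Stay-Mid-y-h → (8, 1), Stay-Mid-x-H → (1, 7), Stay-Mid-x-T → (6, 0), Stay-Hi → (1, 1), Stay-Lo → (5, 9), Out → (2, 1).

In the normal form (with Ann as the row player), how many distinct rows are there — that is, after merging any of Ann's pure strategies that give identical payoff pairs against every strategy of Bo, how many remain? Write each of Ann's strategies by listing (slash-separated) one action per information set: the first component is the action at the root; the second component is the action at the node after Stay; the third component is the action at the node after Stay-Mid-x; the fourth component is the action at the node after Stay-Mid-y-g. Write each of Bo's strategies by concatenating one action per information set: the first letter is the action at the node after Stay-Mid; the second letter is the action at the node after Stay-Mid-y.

Ann has 36 pure strategies: Stay/Mid/H/W, Stay/Mid/H/D, Stay/Mid/H/U, Stay/Mid/T/W, Stay/Mid/T/D, Stay/Mid/T/U, Stay/Hi/H/W, Stay/Hi/H/D, Stay/Hi/H/U, Stay/Hi/T/W, Stay/Hi/T/D, Stay/Hi/T/U, Stay/Lo/H/W, Stay/Lo/H/D, Stay/Lo/H/U, Stay/Lo/T/W, Stay/Lo/T/D, Stay/Lo/T/U, Out/Mid/H/W, Out/Mid/H/D, Out/Mid/H/U, Out/Mid/T/W, Out/Mid/T/D, Out/Mid/T/U, Out/Hi/H/W, Out/Hi/H/D, Out/Hi/H/U, Out/Hi/T/W, Out/Hi/T/D, Out/Hi/T/U, Out/Lo/H/W, Out/Lo/H/D, Out/Lo/H/U, Out/Lo/T/W, Out/Lo/T/D, Out/Lo/T/U. Columns: yg, yh, xg, xh.
{Stay/Mid/H/W} → row (4,1) (8,1) (1,7) (1,7)
{Stay/Mid/H/D} → row (4,4) (8,1) (1,7) (1,7)
{Stay/Mid/H/U} → row (9,3) (8,1) (1,7) (1,7)
{Stay/Mid/T/W} → row (4,1) (8,1) (6,0) (6,0)
{Stay/Mid/T/D} → row (4,4) (8,1) (6,0) (6,0)
{Stay/Mid/T/U} → row (9,3) (8,1) (6,0) (6,0)
{Stay/Hi/H/W, Stay/Hi/H/D, Stay/Hi/H/U, Stay/Hi/T/W, Stay/Hi/T/D, Stay/Hi/T/U} → row (1,1) (1,1) (1,1) (1,1)
{Stay/Lo/H/W, Stay/Lo/H/D, Stay/Lo/H/U, Stay/Lo/T/W, Stay/Lo/T/D, Stay/Lo/T/U} → row (5,9) (5,9) (5,9) (5,9)
{Out/Mid/H/W, Out/Mid/H/D, Out/Mid/H/U, Out/Mid/T/W, Out/Mid/T/D, Out/Mid/T/U, Out/Hi/H/W, Out/Hi/H/D, Out/Hi/H/U, Out/Hi/T/W, Out/Hi/T/D, Out/Hi/T/U, Out/Lo/H/W, Out/Lo/H/D, Out/Lo/H/U, Out/Lo/T/W, Out/Lo/T/D, Out/Lo/T/U} → row (2,1) (2,1) (2,1) (2,1)
That's 9 distinct rows out of 36 strategies.

9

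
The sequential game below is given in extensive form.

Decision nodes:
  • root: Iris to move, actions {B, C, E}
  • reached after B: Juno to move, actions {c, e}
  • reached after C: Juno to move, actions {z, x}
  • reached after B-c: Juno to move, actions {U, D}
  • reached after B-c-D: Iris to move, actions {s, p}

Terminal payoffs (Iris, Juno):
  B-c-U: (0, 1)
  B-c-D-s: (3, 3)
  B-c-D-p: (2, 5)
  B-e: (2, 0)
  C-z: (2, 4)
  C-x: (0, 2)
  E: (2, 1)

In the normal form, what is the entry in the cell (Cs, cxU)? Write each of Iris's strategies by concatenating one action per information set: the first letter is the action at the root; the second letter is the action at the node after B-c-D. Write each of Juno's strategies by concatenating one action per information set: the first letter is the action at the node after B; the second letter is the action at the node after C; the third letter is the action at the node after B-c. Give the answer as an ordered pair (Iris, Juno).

Trace the play path from the root:
  Iris plays C
  Juno plays x at [C]
→ terminal payoff (0, 2).
(Iris's choice at the node after B-c-D is never reached on this path, so it doesn't affect the outcome.)

(0, 2)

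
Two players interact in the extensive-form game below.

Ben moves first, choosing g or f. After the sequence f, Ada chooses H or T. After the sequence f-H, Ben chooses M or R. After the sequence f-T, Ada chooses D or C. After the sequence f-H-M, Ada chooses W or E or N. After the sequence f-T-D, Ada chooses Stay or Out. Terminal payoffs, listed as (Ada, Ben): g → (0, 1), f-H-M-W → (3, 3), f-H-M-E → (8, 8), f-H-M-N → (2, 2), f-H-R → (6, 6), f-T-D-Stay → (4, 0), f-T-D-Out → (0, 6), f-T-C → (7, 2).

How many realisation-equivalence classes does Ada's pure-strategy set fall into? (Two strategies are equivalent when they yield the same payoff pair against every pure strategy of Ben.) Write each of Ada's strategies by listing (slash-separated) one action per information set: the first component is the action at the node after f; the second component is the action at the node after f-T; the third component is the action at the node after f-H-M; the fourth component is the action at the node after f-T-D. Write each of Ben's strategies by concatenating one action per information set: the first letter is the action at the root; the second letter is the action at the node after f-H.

Ada has 24 pure strategies: H/D/W/Stay, H/D/W/Out, H/D/E/Stay, H/D/E/Out, H/D/N/Stay, H/D/N/Out, H/C/W/Stay, H/C/W/Out, H/C/E/Stay, H/C/E/Out, H/C/N/Stay, H/C/N/Out, T/D/W/Stay, T/D/W/Out, T/D/E/Stay, T/D/E/Out, T/D/N/Stay, T/D/N/Out, T/C/W/Stay, T/C/W/Out, T/C/E/Stay, T/C/E/Out, T/C/N/Stay, T/C/N/Out. Columns: gM, gR, fM, fR.
{H/D/W/Stay, H/D/W/Out, H/C/W/Stay, H/C/W/Out} → row (0,1) (0,1) (3,3) (6,6)
{H/D/E/Stay, H/D/E/Out, H/C/E/Stay, H/C/E/Out} → row (0,1) (0,1) (8,8) (6,6)
{H/D/N/Stay, H/D/N/Out, H/C/N/Stay, H/C/N/Out} → row (0,1) (0,1) (2,2) (6,6)
{T/D/W/Stay, T/D/E/Stay, T/D/N/Stay} → row (0,1) (0,1) (4,0) (4,0)
{T/D/W/Out, T/D/E/Out, T/D/N/Out} → row (0,1) (0,1) (0,6) (0,6)
{T/C/W/Stay, T/C/W/Out, T/C/E/Stay, T/C/E/Out, T/C/N/Stay, T/C/N/Out} → row (0,1) (0,1) (7,2) (7,2)
That's 6 distinct rows out of 24 strategies.

6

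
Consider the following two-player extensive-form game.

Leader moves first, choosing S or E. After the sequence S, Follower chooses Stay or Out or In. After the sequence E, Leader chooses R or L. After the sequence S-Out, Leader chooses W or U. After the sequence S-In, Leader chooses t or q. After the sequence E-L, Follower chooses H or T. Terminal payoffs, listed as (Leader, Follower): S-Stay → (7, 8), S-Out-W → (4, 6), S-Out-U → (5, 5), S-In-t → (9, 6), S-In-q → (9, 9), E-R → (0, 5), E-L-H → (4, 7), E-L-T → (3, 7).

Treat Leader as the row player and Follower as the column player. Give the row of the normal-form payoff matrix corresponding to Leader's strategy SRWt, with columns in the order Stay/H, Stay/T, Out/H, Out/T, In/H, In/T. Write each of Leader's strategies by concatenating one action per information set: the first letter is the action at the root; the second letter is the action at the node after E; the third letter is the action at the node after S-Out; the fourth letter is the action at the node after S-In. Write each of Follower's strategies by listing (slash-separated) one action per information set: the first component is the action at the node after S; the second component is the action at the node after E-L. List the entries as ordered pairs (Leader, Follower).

(7,8) (7,8) (4,6) (4,6) (9,6) (9,6)

vs Stay/H: Leader plays S → Follower plays Stay at [S] → (7, 8)
vs Stay/T: Leader plays S → Follower plays Stay at [S] → (7, 8)
vs Out/H: Leader plays S → Follower plays Out at [S] → Leader plays W at [S-Out] → (4, 6)
vs Out/T: Leader plays S → Follower plays Out at [S] → Leader plays W at [S-Out] → (4, 6)
vs In/H: Leader plays S → Follower plays In at [S] → Leader plays t at [S-In] → (9, 6)
vs In/T: Leader plays S → Follower plays In at [S] → Leader plays t at [S-In] → (9, 6)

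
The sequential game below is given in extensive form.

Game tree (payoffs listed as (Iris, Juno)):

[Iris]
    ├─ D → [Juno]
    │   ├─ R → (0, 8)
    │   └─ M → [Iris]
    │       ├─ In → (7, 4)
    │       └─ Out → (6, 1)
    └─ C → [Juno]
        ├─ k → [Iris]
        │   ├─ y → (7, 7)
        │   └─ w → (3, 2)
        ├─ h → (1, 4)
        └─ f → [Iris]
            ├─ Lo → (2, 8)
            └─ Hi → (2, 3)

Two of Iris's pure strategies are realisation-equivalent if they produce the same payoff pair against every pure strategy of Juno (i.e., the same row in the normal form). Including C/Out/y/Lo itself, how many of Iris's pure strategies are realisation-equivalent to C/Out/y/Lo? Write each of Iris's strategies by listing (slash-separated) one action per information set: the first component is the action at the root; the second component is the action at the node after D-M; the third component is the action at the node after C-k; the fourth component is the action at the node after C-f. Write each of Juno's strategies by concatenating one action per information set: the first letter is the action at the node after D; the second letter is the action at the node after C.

2

Row for C/Out/y/Lo (columns Rk, Rh, Rf, Mk, Mh, Mf): (7,7) (1,4) (2,8) (7,7) (1,4) (2,8).
Under C/Out/y/Lo, Iris's choice at the node after D-M can never be reached regardless of what Juno does, so varying those choices leaves every outcome unchanged.
Holding the reachable choices fixed and varying the unreachable one freely already gives 2 equivalent strategies.
No other strategy reproduces this row, so those 2 are the full class: C/In/y/Lo, C/Out/y/Lo.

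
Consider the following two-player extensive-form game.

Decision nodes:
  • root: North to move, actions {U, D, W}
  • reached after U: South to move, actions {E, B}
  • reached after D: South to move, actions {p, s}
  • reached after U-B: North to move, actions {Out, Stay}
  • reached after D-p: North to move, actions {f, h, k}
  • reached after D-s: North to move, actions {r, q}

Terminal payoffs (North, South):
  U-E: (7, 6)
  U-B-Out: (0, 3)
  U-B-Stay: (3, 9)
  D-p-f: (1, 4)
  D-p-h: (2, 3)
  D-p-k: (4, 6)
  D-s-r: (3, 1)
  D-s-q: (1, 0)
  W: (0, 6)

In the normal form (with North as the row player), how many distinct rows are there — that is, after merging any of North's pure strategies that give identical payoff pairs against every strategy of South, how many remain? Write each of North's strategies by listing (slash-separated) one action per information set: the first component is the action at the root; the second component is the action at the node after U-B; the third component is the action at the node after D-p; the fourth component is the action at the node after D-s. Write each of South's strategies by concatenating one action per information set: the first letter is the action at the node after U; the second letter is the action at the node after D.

North has 36 pure strategies: U/Out/f/r, U/Out/f/q, U/Out/h/r, U/Out/h/q, U/Out/k/r, U/Out/k/q, U/Stay/f/r, U/Stay/f/q, U/Stay/h/r, U/Stay/h/q, U/Stay/k/r, U/Stay/k/q, D/Out/f/r, D/Out/f/q, D/Out/h/r, D/Out/h/q, D/Out/k/r, D/Out/k/q, D/Stay/f/r, D/Stay/f/q, D/Stay/h/r, D/Stay/h/q, D/Stay/k/r, D/Stay/k/q, W/Out/f/r, W/Out/f/q, W/Out/h/r, W/Out/h/q, W/Out/k/r, W/Out/k/q, W/Stay/f/r, W/Stay/f/q, W/Stay/h/r, W/Stay/h/q, W/Stay/k/r, W/Stay/k/q. Columns: Ep, Es, Bp, Bs.
{U/Out/f/r, U/Out/f/q, U/Out/h/r, U/Out/h/q, U/Out/k/r, U/Out/k/q} → row (7,6) (7,6) (0,3) (0,3)
{U/Stay/f/r, U/Stay/f/q, U/Stay/h/r, U/Stay/h/q, U/Stay/k/r, U/Stay/k/q} → row (7,6) (7,6) (3,9) (3,9)
{D/Out/f/r, D/Stay/f/r} → row (1,4) (3,1) (1,4) (3,1)
{D/Out/f/q, D/Stay/f/q} → row (1,4) (1,0) (1,4) (1,0)
{D/Out/h/r, D/Stay/h/r} → row (2,3) (3,1) (2,3) (3,1)
{D/Out/h/q, D/Stay/h/q} → row (2,3) (1,0) (2,3) (1,0)
{D/Out/k/r, D/Stay/k/r} → row (4,6) (3,1) (4,6) (3,1)
{D/Out/k/q, D/Stay/k/q} → row (4,6) (1,0) (4,6) (1,0)
{W/Out/f/r, W/Out/f/q, W/Out/h/r, W/Out/h/q, W/Out/k/r, W/Out/k/q, W/Stay/f/r, W/Stay/f/q, W/Stay/h/r, W/Stay/h/q, W/Stay/k/r, W/Stay/k/q} → row (0,6) (0,6) (0,6) (0,6)
That's 9 distinct rows out of 36 strategies.

9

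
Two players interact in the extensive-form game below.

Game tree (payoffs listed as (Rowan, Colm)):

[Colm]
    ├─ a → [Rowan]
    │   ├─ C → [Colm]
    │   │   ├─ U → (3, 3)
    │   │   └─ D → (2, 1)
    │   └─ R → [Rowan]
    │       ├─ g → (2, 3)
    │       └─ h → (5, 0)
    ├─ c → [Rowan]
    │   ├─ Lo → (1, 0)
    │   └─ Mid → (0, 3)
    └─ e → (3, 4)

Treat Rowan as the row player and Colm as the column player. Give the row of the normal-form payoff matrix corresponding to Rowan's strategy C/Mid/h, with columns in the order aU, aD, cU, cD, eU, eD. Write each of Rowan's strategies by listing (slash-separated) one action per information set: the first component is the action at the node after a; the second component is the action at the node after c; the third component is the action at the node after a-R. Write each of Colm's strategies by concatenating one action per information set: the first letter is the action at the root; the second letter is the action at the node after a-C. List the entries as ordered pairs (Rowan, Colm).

(3,3) (2,1) (0,3) (0,3) (3,4) (3,4)

vs aU: Colm plays a → Rowan plays C at [a] → Colm plays U at [a-C] → (3, 3)
vs aD: Colm plays a → Rowan plays C at [a] → Colm plays D at [a-C] → (2, 1)
vs cU: Colm plays c → Rowan plays Mid at [c] → (0, 3)
vs cD: Colm plays c → Rowan plays Mid at [c] → (0, 3)
vs eU: Colm plays e → (3, 4)
vs eD: Colm plays e → (3, 4)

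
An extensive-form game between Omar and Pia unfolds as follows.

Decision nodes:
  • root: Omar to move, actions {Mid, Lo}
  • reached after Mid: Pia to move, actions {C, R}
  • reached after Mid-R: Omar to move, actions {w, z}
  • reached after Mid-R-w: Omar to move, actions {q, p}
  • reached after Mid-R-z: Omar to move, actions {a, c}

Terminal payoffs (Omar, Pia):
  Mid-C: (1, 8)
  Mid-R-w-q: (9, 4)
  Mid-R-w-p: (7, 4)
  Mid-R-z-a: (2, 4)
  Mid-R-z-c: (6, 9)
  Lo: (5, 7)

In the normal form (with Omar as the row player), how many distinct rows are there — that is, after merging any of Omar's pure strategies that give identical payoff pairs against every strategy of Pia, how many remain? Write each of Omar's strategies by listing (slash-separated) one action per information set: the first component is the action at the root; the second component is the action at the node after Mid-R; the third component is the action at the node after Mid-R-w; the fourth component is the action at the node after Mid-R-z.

5

Omar has 16 pure strategies: Mid/w/q/a, Mid/w/q/c, Mid/w/p/a, Mid/w/p/c, Mid/z/q/a, Mid/z/q/c, Mid/z/p/a, Mid/z/p/c, Lo/w/q/a, Lo/w/q/c, Lo/w/p/a, Lo/w/p/c, Lo/z/q/a, Lo/z/q/c, Lo/z/p/a, Lo/z/p/c. Columns: C, R.
{Mid/w/q/a, Mid/w/q/c} → row (1,8) (9,4)
{Mid/w/p/a, Mid/w/p/c} → row (1,8) (7,4)
{Mid/z/q/a, Mid/z/p/a} → row (1,8) (2,4)
{Mid/z/q/c, Mid/z/p/c} → row (1,8) (6,9)
{Lo/w/q/a, Lo/w/q/c, Lo/w/p/a, Lo/w/p/c, Lo/z/q/a, Lo/z/q/c, Lo/z/p/a, Lo/z/p/c} → row (5,7) (5,7)
That's 5 distinct rows out of 16 strategies.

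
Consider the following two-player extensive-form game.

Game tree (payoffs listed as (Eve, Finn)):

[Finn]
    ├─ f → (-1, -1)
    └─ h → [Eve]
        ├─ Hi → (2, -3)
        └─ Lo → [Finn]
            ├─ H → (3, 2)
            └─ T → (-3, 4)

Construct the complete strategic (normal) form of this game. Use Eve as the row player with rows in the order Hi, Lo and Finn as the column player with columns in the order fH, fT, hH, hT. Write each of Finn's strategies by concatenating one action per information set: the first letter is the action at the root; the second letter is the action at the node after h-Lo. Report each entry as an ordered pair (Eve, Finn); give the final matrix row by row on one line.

Hi: (-1,-1) (-1,-1) (2,-3) (2,-3) | Lo: (-1,-1) (-1,-1) (3,2) (-3,4)

           fH       fT       hH       hT
  Hi  (-1,-1)  (-1,-1)   (2,-3)   (2,-3)
  Lo  (-1,-1)  (-1,-1)    (3,2)   (-3,4)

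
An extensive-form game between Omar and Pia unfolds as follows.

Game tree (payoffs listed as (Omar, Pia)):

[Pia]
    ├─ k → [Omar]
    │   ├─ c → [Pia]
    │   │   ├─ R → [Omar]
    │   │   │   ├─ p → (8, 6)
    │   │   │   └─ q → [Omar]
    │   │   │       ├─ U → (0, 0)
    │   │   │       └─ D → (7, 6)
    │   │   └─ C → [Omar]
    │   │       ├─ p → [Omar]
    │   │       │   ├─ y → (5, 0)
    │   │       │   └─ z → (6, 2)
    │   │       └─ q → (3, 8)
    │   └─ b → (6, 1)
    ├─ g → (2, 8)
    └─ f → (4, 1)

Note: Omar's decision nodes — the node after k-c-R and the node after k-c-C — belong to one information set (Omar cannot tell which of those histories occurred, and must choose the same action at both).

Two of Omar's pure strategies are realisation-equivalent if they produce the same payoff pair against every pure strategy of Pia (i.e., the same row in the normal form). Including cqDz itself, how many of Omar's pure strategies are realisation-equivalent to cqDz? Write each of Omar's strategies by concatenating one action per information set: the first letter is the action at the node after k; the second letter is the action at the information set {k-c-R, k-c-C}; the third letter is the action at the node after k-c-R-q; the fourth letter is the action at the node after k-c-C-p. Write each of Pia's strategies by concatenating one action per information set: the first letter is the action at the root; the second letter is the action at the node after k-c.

2

Row for cqDz (columns kR, kC, gR, gC, fR, fC): (7,6) (3,8) (2,8) (2,8) (4,1) (4,1).
Under cqDz, Omar's choice at the node after k-c-C-p can never be reached regardless of what Pia does, so varying those choices leaves every outcome unchanged.
Holding the reachable choices fixed and varying the unreachable one freely already gives 2 equivalent strategies.
No other strategy reproduces this row, so those 2 are the full class: cqDy, cqDz.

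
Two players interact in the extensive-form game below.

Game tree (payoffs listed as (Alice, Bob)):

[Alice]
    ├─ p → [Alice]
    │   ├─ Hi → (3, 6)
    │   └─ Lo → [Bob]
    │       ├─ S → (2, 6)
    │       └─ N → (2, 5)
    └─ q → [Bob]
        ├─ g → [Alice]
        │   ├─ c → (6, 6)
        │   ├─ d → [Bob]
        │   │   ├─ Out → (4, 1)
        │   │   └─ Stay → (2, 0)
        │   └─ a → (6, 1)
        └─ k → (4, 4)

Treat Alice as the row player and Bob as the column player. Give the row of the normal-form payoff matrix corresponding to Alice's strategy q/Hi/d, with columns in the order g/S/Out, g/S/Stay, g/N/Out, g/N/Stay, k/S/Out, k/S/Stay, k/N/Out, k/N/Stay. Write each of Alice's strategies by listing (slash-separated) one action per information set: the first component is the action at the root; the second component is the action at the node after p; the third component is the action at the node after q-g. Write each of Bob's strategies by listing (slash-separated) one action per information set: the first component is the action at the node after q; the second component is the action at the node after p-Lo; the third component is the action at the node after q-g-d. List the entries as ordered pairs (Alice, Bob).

vs g/S/Out: Alice plays q → Bob plays g at [q] → Alice plays d at [q-g] → Bob plays Out at [q-g-d] → (4, 1)
vs g/S/Stay: Alice plays q → Bob plays g at [q] → Alice plays d at [q-g] → Bob plays Stay at [q-g-d] → (2, 0)
vs g/N/Out: Alice plays q → Bob plays g at [q] → Alice plays d at [q-g] → Bob plays Out at [q-g-d] → (4, 1)
vs g/N/Stay: Alice plays q → Bob plays g at [q] → Alice plays d at [q-g] → Bob plays Stay at [q-g-d] → (2, 0)
vs k/S/Out: Alice plays q → Bob plays k at [q] → (4, 4)
vs k/S/Stay: Alice plays q → Bob plays k at [q] → (4, 4)
vs k/N/Out: Alice plays q → Bob plays k at [q] → (4, 4)
vs k/N/Stay: Alice plays q → Bob plays k at [q] → (4, 4)

(4,1) (2,0) (4,1) (2,0) (4,4) (4,4) (4,4) (4,4)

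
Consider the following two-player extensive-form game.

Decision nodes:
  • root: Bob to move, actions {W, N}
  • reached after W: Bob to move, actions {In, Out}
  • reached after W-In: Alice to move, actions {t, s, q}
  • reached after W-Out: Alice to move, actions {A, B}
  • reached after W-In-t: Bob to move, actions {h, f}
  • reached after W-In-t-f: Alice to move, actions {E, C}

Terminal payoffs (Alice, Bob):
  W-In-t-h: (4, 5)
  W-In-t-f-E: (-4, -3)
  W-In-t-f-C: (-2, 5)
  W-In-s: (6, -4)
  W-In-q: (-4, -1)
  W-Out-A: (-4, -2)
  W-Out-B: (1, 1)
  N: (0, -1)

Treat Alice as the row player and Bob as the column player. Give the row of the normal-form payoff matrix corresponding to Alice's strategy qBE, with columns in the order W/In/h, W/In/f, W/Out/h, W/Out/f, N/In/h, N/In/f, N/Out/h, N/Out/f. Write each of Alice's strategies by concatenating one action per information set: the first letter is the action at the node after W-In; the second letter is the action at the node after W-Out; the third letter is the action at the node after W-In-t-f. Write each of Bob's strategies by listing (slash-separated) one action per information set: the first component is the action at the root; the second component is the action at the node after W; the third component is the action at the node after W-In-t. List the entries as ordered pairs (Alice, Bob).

vs W/In/h: Bob plays W → Bob plays In at [W] → Alice plays q at [W-In] → (-4, -1)
vs W/In/f: Bob plays W → Bob plays In at [W] → Alice plays q at [W-In] → (-4, -1)
vs W/Out/h: Bob plays W → Bob plays Out at [W] → Alice plays B at [W-Out] → (1, 1)
vs W/Out/f: Bob plays W → Bob plays Out at [W] → Alice plays B at [W-Out] → (1, 1)
vs N/In/h: Bob plays N → (0, -1)
vs N/In/f: Bob plays N → (0, -1)
vs N/Out/h: Bob plays N → (0, -1)
vs N/Out/f: Bob plays N → (0, -1)

(-4,-1) (-4,-1) (1,1) (1,1) (0,-1) (0,-1) (0,-1) (0,-1)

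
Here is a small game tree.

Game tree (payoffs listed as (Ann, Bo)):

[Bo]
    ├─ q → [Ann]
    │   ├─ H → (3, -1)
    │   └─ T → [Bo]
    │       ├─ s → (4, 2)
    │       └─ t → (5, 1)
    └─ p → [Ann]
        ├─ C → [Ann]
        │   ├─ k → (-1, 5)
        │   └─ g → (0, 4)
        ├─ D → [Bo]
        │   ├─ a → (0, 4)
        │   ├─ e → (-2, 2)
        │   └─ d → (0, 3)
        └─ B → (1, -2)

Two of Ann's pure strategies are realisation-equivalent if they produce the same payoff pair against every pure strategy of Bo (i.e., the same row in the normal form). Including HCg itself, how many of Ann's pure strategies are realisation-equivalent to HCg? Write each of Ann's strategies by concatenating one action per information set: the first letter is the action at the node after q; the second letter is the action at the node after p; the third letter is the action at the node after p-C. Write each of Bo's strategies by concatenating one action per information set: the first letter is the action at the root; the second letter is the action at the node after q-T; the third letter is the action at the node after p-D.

1

Row for HCg (columns qsa, qse, qsd, qta, qte, qtd, psa, pse, psd, pta, pte, ptd): (3,-1) (3,-1) (3,-1) (3,-1) (3,-1) (3,-1) (0,4) (0,4) (0,4) (0,4) (0,4) (0,4).
Every one of Ann's information sets is on the play path for some reply by Bo when Ann follows HCg.
Changing the action at any of them therefore changes at least one column, so only HCg itself gives this row.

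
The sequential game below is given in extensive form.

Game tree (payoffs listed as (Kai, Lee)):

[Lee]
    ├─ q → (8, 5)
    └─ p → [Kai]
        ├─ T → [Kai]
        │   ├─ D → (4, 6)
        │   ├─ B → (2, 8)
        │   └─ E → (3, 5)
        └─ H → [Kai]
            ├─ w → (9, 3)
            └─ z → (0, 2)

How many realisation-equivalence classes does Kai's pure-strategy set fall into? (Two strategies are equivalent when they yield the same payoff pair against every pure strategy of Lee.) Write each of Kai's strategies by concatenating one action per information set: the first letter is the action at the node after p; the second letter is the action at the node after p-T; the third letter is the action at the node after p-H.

5

Kai has 12 pure strategies: TDw, TDz, TBw, TBz, TEw, TEz, HDw, HDz, HBw, HBz, HEw, HEz. Columns: q, p.
{TDw, TDz} → row (8,5) (4,6)
{TBw, TBz} → row (8,5) (2,8)
{TEw, TEz} → row (8,5) (3,5)
{HDw, HBw, HEw} → row (8,5) (9,3)
{HDz, HBz, HEz} → row (8,5) (0,2)
That's 5 distinct rows out of 12 strategies.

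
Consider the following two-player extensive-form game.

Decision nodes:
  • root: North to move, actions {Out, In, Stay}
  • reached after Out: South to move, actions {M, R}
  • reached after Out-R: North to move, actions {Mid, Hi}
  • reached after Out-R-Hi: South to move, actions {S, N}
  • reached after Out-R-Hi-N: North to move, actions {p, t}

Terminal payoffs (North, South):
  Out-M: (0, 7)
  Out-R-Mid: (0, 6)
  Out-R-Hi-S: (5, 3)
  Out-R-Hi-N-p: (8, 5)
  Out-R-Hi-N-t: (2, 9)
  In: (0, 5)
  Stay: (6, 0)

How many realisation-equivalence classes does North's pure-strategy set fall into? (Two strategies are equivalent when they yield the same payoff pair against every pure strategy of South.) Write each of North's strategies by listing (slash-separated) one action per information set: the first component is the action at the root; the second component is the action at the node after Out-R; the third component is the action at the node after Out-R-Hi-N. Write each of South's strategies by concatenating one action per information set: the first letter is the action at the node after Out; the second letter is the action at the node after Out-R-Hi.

North has 12 pure strategies: Out/Mid/p, Out/Mid/t, Out/Hi/p, Out/Hi/t, In/Mid/p, In/Mid/t, In/Hi/p, In/Hi/t, Stay/Mid/p, Stay/Mid/t, Stay/Hi/p, Stay/Hi/t. Columns: MS, MN, RS, RN.
{Out/Mid/p, Out/Mid/t} → row (0,7) (0,7) (0,6) (0,6)
{Out/Hi/p} → row (0,7) (0,7) (5,3) (8,5)
{Out/Hi/t} → row (0,7) (0,7) (5,3) (2,9)
{In/Mid/p, In/Mid/t, In/Hi/p, In/Hi/t} → row (0,5) (0,5) (0,5) (0,5)
{Stay/Mid/p, Stay/Mid/t, Stay/Hi/p, Stay/Hi/t} → row (6,0) (6,0) (6,0) (6,0)
That's 5 distinct rows out of 12 strategies.

5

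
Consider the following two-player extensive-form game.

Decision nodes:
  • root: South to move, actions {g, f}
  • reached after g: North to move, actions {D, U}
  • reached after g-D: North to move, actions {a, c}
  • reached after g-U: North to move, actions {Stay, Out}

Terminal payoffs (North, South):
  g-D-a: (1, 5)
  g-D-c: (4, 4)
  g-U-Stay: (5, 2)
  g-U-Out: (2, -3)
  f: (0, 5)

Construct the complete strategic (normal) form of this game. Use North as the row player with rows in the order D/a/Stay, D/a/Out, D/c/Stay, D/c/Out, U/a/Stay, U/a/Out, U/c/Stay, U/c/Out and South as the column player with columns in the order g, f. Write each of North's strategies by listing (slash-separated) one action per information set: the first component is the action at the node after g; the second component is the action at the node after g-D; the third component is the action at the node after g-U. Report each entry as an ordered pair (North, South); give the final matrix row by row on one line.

Row D/a/Stay: g→(1,5), f→(0,5)
Row D/a/Out: g→(1,5), f→(0,5)
Row D/c/Stay: g→(4,4), f→(0,5)
Row D/c/Out: g→(4,4), f→(0,5)
Row U/a/Stay: g→(5,2), f→(0,5)
Row U/a/Out: g→(2,-3), f→(0,5)
Row U/c/Stay: g→(5,2), f→(0,5)
Row U/c/Out: g→(2,-3), f→(0,5)

D/a/Stay: (1,5) (0,5) | D/a/Out: (1,5) (0,5) | D/c/Stay: (4,4) (0,5) | D/c/Out: (4,4) (0,5) | U/a/Stay: (5,2) (0,5) | U/a/Out: (2,-3) (0,5) | U/c/Stay: (5,2) (0,5) | U/c/Out: (2,-3) (0,5)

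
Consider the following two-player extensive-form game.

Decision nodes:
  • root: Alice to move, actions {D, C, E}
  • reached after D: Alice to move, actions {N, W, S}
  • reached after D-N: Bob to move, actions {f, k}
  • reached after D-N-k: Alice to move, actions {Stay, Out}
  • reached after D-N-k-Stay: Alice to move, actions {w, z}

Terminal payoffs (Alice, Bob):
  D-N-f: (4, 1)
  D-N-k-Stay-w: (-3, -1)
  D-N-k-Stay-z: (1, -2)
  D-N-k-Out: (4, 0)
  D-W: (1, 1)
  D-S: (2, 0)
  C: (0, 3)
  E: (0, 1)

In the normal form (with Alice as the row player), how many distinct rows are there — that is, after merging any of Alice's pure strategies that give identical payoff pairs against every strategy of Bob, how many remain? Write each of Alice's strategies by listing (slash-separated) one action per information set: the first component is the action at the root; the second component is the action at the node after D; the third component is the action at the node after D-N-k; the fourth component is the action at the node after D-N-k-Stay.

7

Alice has 36 pure strategies: D/N/Stay/w, D/N/Stay/z, D/N/Out/w, D/N/Out/z, D/W/Stay/w, D/W/Stay/z, D/W/Out/w, D/W/Out/z, D/S/Stay/w, D/S/Stay/z, D/S/Out/w, D/S/Out/z, C/N/Stay/w, C/N/Stay/z, C/N/Out/w, C/N/Out/z, C/W/Stay/w, C/W/Stay/z, C/W/Out/w, C/W/Out/z, C/S/Stay/w, C/S/Stay/z, C/S/Out/w, C/S/Out/z, E/N/Stay/w, E/N/Stay/z, E/N/Out/w, E/N/Out/z, E/W/Stay/w, E/W/Stay/z, E/W/Out/w, E/W/Out/z, E/S/Stay/w, E/S/Stay/z, E/S/Out/w, E/S/Out/z. Columns: f, k.
{D/N/Stay/w} → row (4,1) (-3,-1)
{D/N/Stay/z} → row (4,1) (1,-2)
{D/N/Out/w, D/N/Out/z} → row (4,1) (4,0)
{D/W/Stay/w, D/W/Stay/z, D/W/Out/w, D/W/Out/z} → row (1,1) (1,1)
{D/S/Stay/w, D/S/Stay/z, D/S/Out/w, D/S/Out/z} → row (2,0) (2,0)
{C/N/Stay/w, C/N/Stay/z, C/N/Out/w, C/N/Out/z, C/W/Stay/w, C/W/Stay/z, C/W/Out/w, C/W/Out/z, C/S/Stay/w, C/S/Stay/z, C/S/Out/w, C/S/Out/z} → row (0,3) (0,3)
{E/N/Stay/w, E/N/Stay/z, E/N/Out/w, E/N/Out/z, E/W/Stay/w, E/W/Stay/z, E/W/Out/w, E/W/Out/z, E/S/Stay/w, E/S/Stay/z, E/S/Out/w, E/S/Out/z} → row (0,1) (0,1)
That's 7 distinct rows out of 36 strategies.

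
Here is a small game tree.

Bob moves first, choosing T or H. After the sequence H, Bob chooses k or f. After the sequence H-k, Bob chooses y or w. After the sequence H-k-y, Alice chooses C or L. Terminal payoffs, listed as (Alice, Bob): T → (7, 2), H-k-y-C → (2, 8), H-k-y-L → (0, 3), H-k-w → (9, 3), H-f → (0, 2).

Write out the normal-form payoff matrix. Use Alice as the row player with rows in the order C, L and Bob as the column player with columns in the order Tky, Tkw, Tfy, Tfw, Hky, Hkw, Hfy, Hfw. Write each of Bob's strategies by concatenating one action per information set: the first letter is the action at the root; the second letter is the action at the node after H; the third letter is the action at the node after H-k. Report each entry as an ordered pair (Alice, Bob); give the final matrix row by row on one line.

C: (7,2) (7,2) (7,2) (7,2) (2,8) (9,3) (0,2) (0,2) | L: (7,2) (7,2) (7,2) (7,2) (0,3) (9,3) (0,2) (0,2)

          Tky      Tkw      Tfy      Tfw      Hky      Hkw      Hfy      Hfw
   C    (7,2)    (7,2)    (7,2)    (7,2)    (2,8)    (9,3)    (0,2)    (0,2)
   L    (7,2)    (7,2)    (7,2)    (7,2)    (0,3)    (9,3)    (0,2)    (0,2)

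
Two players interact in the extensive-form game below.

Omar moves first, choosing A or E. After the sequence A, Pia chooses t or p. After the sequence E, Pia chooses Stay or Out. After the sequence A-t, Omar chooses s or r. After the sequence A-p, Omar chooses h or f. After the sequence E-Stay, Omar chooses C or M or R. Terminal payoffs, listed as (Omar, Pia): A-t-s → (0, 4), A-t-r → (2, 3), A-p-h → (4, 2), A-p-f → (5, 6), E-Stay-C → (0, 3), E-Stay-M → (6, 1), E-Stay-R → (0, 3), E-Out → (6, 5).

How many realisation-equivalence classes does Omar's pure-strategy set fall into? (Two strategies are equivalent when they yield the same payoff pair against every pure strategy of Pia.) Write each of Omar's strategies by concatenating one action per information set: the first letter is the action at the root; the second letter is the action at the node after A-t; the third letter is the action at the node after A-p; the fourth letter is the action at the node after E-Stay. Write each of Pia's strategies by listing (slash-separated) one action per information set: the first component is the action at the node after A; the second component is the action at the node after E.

Omar has 24 pure strategies: AshC, AshM, AshR, AsfC, AsfM, AsfR, ArhC, ArhM, ArhR, ArfC, ArfM, ArfR, EshC, EshM, EshR, EsfC, EsfM, EsfR, ErhC, ErhM, ErhR, ErfC, ErfM, ErfR. Columns: t/Stay, t/Out, p/Stay, p/Out.
{AshC, AshM, AshR} → row (0,4) (0,4) (4,2) (4,2)
{AsfC, AsfM, AsfR} → row (0,4) (0,4) (5,6) (5,6)
{ArhC, ArhM, ArhR} → row (2,3) (2,3) (4,2) (4,2)
{ArfC, ArfM, ArfR} → row (2,3) (2,3) (5,6) (5,6)
{EshC, EshR, EsfC, EsfR, ErhC, ErhR, ErfC, ErfR} → row (0,3) (6,5) (0,3) (6,5)
{EshM, EsfM, ErhM, ErfM} → row (6,1) (6,5) (6,1) (6,5)
That's 6 distinct rows out of 24 strategies.

6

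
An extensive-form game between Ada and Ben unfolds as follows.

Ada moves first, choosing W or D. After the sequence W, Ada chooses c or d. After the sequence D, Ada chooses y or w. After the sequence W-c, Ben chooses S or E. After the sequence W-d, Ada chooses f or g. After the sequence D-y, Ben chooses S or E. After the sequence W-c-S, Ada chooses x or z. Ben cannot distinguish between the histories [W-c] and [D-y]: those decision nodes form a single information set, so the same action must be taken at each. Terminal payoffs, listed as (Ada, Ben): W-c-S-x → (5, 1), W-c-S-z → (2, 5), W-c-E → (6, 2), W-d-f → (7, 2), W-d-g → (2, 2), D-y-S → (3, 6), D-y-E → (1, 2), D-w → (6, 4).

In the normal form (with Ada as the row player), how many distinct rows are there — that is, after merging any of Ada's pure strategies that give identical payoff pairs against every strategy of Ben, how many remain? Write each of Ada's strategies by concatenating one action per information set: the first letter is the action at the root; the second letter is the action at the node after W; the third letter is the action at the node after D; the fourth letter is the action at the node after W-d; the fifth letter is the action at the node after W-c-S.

Ada has 32 pure strategies: Wcyfx, Wcyfz, Wcygx, Wcygz, Wcwfx, Wcwfz, Wcwgx, Wcwgz, Wdyfx, Wdyfz, Wdygx, Wdygz, Wdwfx, Wdwfz, Wdwgx, Wdwgz, Dcyfx, Dcyfz, Dcygx, Dcygz, Dcwfx, Dcwfz, Dcwgx, Dcwgz, Ddyfx, Ddyfz, Ddygx, Ddygz, Ddwfx, Ddwfz, Ddwgx, Ddwgz. Columns: S, E.
{Wcyfx, Wcygx, Wcwfx, Wcwgx} → row (5,1) (6,2)
{Wcyfz, Wcygz, Wcwfz, Wcwgz} → row (2,5) (6,2)
{Wdyfx, Wdyfz, Wdwfx, Wdwfz} → row (7,2) (7,2)
{Wdygx, Wdygz, Wdwgx, Wdwgz} → row (2,2) (2,2)
{Dcyfx, Dcyfz, Dcygx, Dcygz, Ddyfx, Ddyfz, Ddygx, Ddygz} → row (3,6) (1,2)
{Dcwfx, Dcwfz, Dcwgx, Dcwgz, Ddwfx, Ddwfz, Ddwgx, Ddwgz} → row (6,4) (6,4)
That's 6 distinct rows out of 32 strategies.

6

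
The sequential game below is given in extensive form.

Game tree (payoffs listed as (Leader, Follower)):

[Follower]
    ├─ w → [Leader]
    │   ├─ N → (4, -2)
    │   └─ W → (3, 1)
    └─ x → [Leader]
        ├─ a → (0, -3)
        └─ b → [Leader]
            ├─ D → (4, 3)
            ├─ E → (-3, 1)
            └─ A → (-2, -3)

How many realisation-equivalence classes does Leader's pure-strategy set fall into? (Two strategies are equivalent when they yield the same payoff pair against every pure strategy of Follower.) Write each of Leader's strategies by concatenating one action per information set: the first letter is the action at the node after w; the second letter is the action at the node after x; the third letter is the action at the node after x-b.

Leader has 12 pure strategies: NaD, NaE, NaA, NbD, NbE, NbA, WaD, WaE, WaA, WbD, WbE, WbA. Columns: w, x.
{NaD, NaE, NaA} → row (4,-2) (0,-3)
{NbD} → row (4,-2) (4,3)
{NbE} → row (4,-2) (-3,1)
{NbA} → row (4,-2) (-2,-3)
{WaD, WaE, WaA} → row (3,1) (0,-3)
{WbD} → row (3,1) (4,3)
{WbE} → row (3,1) (-3,1)
{WbA} → row (3,1) (-2,-3)
That's 8 distinct rows out of 12 strategies.

8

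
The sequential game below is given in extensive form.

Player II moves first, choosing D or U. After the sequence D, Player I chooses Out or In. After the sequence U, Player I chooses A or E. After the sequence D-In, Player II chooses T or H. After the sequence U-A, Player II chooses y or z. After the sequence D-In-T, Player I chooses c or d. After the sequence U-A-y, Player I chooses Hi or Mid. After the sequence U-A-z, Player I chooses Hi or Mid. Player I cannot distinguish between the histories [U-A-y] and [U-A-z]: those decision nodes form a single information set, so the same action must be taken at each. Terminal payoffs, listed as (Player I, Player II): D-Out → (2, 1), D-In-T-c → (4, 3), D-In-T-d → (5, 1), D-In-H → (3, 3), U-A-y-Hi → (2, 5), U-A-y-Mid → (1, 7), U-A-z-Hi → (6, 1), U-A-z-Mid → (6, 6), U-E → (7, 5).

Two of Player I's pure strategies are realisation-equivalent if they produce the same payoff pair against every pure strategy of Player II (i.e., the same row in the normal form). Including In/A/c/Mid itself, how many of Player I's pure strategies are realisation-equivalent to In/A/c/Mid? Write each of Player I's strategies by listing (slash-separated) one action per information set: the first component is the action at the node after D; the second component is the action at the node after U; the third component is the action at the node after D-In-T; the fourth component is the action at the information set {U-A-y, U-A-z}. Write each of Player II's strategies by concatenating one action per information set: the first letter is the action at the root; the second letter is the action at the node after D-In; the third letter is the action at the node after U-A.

Row for In/A/c/Mid (columns DTy, DTz, DHy, DHz, UTy, UTz, UHy, UHz): (4,3) (4,3) (3,3) (3,3) (1,7) (6,6) (1,7) (6,6).
Every one of Player I's information sets is on the play path for some reply by Player II when Player I follows In/A/c/Mid.
Changing the action at any of them therefore changes at least one column, so only In/A/c/Mid itself gives this row.

1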